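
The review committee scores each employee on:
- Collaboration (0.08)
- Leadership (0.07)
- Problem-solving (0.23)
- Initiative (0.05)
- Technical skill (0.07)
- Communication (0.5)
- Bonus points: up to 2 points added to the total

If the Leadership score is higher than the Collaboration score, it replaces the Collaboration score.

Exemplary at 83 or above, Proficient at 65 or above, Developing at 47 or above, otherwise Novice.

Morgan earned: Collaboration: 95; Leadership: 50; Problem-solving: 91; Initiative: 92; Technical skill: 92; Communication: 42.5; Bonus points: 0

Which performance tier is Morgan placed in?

Leadership (50) ≤ Collaboration (95), so Collaboration stays at 95.
Weighted total:
  Collaboration 95 × 0.08 = 7.6
  Leadership 50 × 0.07 = 3.5
  Problem-solving 91 × 0.23 = 20.93
  Initiative 92 × 0.05 = 4.6
  Technical skill 92 × 0.07 = 6.44
  Communication 42.5 × 0.5 = 21.25
Sum = 64.32
Bonus points: 64.32 + 0 = 64.32
64.32 is ≥ 47 and < 65 → Developing

Developing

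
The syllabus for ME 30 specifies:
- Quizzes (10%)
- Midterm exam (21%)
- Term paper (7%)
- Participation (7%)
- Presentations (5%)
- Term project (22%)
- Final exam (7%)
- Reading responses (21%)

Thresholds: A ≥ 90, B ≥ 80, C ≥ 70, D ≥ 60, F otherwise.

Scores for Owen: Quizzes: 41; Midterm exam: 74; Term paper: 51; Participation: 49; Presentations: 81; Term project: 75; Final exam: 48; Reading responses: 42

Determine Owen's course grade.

F

Weighted total:
  Quizzes 41 × 0.1 = 4.1
  Midterm exam 74 × 0.21 = 15.54
  Term paper 51 × 0.07 = 3.57
  Participation 49 × 0.07 = 3.43
  Presentations 81 × 0.05 = 4.05
  Term project 75 × 0.22 = 16.5
  Final exam 48 × 0.07 = 3.36
  Reading responses 42 × 0.21 = 8.82
Sum = 59.37
59.37 < 60 → F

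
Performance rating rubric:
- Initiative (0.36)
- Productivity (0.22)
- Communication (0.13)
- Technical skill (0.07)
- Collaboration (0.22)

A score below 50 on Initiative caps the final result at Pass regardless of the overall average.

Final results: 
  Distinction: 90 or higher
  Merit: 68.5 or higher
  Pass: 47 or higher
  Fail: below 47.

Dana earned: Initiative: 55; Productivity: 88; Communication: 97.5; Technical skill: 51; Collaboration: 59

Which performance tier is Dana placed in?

Pass

Initiative score 55 ≥ 50: minimum met.
Weighted total:
  Initiative 55 × 0.36 = 19.8
  Productivity 88 × 0.22 = 19.36
  Communication 97.5 × 0.13 = 12.675
  Technical skill 51 × 0.07 = 3.57
  Collaboration 59 × 0.22 = 12.98
Sum = 68.385
68.385 is ≥ 47 and < 68.5 → Pass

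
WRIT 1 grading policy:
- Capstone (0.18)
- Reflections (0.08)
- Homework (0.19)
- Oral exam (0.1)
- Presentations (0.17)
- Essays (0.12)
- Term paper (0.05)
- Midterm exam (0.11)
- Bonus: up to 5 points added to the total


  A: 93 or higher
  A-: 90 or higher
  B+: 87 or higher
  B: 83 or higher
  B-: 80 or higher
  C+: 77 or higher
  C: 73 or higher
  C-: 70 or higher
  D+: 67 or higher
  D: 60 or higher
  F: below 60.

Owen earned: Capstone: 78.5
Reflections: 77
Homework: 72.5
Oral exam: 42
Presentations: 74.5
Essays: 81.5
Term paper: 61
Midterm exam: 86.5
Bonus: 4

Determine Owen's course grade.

C+

Weighted total:
  Capstone 78.5 × 0.18 = 14.13
  Reflections 77 × 0.08 = 6.16
  Homework 72.5 × 0.19 = 13.775
  Oral exam 42 × 0.1 = 4.2
  Presentations 74.5 × 0.17 = 12.665
  Essays 81.5 × 0.12 = 9.78
  Term paper 61 × 0.05 = 3.05
  Midterm exam 86.5 × 0.11 = 9.515
Sum = 73.275
Bonus: 73.275 + 4 = 77.275
77.275 is ≥ 77 and < 80 → C+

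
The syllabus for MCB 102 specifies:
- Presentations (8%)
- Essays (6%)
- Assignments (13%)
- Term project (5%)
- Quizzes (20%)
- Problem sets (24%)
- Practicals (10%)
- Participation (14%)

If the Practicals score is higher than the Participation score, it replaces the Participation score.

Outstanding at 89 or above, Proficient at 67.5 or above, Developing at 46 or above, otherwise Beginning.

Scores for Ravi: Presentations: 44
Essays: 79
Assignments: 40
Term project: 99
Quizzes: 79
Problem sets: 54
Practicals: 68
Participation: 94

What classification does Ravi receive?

Developing

Practicals (68) ≤ Participation (94), so Participation stays at 94.
Weighted total:
  Presentations 44 × 0.08 = 3.52
  Essays 79 × 0.06 = 4.74
  Assignments 40 × 0.13 = 5.2
  Term project 99 × 0.05 = 4.95
  Quizzes 79 × 0.2 = 15.8
  Problem sets 54 × 0.24 = 12.96
  Practicals 68 × 0.1 = 6.8
  Participation 94 × 0.14 = 13.16
Sum = 67.13
67.13 is ≥ 46 and < 67.5 → Developing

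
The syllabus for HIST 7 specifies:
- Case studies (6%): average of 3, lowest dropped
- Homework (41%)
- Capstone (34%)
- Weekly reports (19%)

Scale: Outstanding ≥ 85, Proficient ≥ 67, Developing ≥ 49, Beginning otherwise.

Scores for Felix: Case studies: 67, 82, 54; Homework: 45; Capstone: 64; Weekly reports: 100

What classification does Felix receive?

Case studies: drop 54 → average of remaining 2 = 149/2 = 74.5
Weighted total:
  Case studies 74.5 × 0.06 = 4.47
  Homework 45 × 0.41 = 18.45
  Capstone 64 × 0.34 = 21.76
  Weekly reports 100 × 0.19 = 19
Sum = 63.68
63.68 is ≥ 49 and < 67 → Developing

Developing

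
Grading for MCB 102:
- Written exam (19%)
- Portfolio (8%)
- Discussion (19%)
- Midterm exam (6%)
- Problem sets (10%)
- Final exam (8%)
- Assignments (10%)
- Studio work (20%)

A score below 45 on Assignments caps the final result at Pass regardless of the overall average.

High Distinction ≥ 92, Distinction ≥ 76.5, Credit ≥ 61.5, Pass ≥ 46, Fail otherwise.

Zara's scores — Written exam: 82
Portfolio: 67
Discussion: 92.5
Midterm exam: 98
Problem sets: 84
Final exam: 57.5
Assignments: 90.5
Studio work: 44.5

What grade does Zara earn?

Credit

Assignments score 90.5 ≥ 45: minimum met.
Weighted total:
  Written exam 82 × 0.19 = 15.58
  Portfolio 67 × 0.08 = 5.36
  Discussion 92.5 × 0.19 = 17.575
  Midterm exam 98 × 0.06 = 5.88
  Problem sets 84 × 0.1 = 8.4
  Final exam 57.5 × 0.08 = 4.6
  Assignments 90.5 × 0.1 = 9.05
  Studio work 44.5 × 0.2 = 8.9
Sum = 75.345
75.345 is ≥ 61.5 and < 76.5 → Credit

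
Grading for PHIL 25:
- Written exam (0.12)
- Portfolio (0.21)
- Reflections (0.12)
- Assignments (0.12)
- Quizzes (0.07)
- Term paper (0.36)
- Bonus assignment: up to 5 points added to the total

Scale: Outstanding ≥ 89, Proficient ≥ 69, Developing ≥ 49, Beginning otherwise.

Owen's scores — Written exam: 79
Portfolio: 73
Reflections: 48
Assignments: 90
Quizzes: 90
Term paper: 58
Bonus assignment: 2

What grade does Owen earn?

Proficient

Weighted total:
  Written exam 79 × 0.12 = 9.48
  Portfolio 73 × 0.21 = 15.33
  Reflections 48 × 0.12 = 5.76
  Assignments 90 × 0.12 = 10.8
  Quizzes 90 × 0.07 = 6.3
  Term paper 58 × 0.36 = 20.88
Sum = 68.55
Bonus assignment: 68.55 + 2 = 70.55
70.55 is ≥ 69 and < 89 → Proficient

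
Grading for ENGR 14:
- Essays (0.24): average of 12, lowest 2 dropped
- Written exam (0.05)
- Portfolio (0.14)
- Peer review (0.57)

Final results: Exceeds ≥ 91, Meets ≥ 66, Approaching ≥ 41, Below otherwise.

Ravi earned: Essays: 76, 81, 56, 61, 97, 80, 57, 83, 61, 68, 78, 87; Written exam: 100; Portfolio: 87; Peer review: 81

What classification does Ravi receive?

Essays: drop 56, 57 → average of remaining 10 = 772/10 = 77.2
Weighted total:
  Essays 77.2 × 0.24 = 18.528
  Written exam 100 × 0.05 = 5
  Portfolio 87 × 0.14 = 12.18
  Peer review 81 × 0.57 = 46.17
Sum = 81.878
81.878 is ≥ 66 and < 91 → Meets

Meets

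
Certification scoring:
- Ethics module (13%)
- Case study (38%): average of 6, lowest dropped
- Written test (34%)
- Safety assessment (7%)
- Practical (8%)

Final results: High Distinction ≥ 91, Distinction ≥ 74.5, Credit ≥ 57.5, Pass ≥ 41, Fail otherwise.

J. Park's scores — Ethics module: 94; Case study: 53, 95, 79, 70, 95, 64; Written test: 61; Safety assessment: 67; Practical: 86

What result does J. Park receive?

Distinction

Case study: drop 53 → average of remaining 5 = 403/5 = 80.6
Weighted total:
  Ethics module 94 × 0.13 = 12.22
  Case study 80.6 × 0.38 = 30.628
  Written test 61 × 0.34 = 20.74
  Safety assessment 67 × 0.07 = 4.69
  Practical 86 × 0.08 = 6.88
Sum = 75.158
75.158 is ≥ 74.5 and < 91 → Distinction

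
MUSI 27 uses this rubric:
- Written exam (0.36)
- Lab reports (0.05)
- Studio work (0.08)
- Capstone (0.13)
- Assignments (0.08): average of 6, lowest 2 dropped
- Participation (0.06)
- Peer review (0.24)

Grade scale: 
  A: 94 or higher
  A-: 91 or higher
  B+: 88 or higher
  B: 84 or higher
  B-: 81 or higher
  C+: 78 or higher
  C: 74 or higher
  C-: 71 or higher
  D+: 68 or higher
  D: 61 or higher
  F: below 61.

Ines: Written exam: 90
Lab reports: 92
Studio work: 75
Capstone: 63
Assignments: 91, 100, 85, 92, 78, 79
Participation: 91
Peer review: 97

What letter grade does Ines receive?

B

Assignments: drop 78, 79 → average of remaining 4 = 368/4 = 92
Weighted total:
  Written exam 90 × 0.36 = 32.4
  Lab reports 92 × 0.05 = 4.6
  Studio work 75 × 0.08 = 6
  Capstone 63 × 0.13 = 8.19
  Assignments 92 × 0.08 = 7.36
  Participation 91 × 0.06 = 5.46
  Peer review 97 × 0.24 = 23.28
Sum = 87.29
87.29 is ≥ 84 and < 88 → B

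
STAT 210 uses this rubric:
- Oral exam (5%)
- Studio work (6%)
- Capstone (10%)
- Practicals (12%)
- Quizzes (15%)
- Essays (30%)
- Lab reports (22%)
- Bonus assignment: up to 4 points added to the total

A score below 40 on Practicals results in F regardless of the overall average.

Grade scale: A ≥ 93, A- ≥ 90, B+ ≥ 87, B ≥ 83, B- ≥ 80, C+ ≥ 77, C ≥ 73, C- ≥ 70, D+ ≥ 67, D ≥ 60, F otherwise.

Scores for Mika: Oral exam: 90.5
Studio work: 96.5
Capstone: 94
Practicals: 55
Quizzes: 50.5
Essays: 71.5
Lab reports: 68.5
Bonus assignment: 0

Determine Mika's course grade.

C-

Practicals score 55 ≥ 40: minimum met.
Weighted total:
  Oral exam 90.5 × 0.05 = 4.525
  Studio work 96.5 × 0.06 = 5.79
  Capstone 94 × 0.1 = 9.4
  Practicals 55 × 0.12 = 6.6
  Quizzes 50.5 × 0.15 = 7.575
  Essays 71.5 × 0.3 = 21.45
  Lab reports 68.5 × 0.22 = 15.07
Sum = 70.41
Bonus assignment: 70.41 + 0 = 70.41
70.41 is ≥ 70 and < 73 → C-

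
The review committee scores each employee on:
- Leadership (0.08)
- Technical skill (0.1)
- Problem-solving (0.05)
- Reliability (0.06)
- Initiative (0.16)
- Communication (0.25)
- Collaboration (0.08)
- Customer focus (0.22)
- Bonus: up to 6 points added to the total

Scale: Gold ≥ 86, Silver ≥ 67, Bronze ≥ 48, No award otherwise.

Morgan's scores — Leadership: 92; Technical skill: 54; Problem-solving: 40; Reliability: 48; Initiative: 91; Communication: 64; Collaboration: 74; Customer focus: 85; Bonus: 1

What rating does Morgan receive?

Silver

Weighted total:
  Leadership 92 × 0.08 = 7.36
  Technical skill 54 × 0.1 = 5.4
  Problem-solving 40 × 0.05 = 2
  Reliability 48 × 0.06 = 2.88
  Initiative 91 × 0.16 = 14.56
  Communication 64 × 0.25 = 16
  Collaboration 74 × 0.08 = 5.92
  Customer focus 85 × 0.22 = 18.7
Sum = 72.82
Bonus: 72.82 + 1 = 73.82
73.82 is ≥ 67 and < 86 → Silver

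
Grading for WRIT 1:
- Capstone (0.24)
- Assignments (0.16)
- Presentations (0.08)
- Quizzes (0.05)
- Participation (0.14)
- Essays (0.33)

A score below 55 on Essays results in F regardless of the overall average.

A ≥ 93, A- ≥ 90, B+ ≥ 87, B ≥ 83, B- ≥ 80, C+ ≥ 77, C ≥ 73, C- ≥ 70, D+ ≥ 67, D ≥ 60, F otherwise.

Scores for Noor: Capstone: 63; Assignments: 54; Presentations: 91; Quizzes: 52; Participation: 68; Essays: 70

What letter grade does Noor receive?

Essays score 70 ≥ 55: minimum met.
Weighted total:
  Capstone 63 × 0.24 = 15.12
  Assignments 54 × 0.16 = 8.64
  Presentations 91 × 0.08 = 7.28
  Quizzes 52 × 0.05 = 2.6
  Participation 68 × 0.14 = 9.52
  Essays 70 × 0.33 = 23.1
Sum = 66.26
66.26 is ≥ 60 and < 67 → D

D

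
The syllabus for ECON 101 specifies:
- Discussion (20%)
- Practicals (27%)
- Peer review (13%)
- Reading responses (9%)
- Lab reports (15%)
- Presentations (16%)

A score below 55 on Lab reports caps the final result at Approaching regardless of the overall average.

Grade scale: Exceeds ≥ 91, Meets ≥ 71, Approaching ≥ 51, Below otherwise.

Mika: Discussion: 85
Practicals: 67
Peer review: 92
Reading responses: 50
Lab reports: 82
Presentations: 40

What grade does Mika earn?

Approaching

Lab reports score 82 ≥ 55: minimum met.
Weighted total:
  Discussion 85 × 0.2 = 17
  Practicals 67 × 0.27 = 18.09
  Peer review 92 × 0.13 = 11.96
  Reading responses 50 × 0.09 = 4.5
  Lab reports 82 × 0.15 = 12.3
  Presentations 40 × 0.16 = 6.4
Sum = 70.25
70.25 is ≥ 51 and < 71 → Approaching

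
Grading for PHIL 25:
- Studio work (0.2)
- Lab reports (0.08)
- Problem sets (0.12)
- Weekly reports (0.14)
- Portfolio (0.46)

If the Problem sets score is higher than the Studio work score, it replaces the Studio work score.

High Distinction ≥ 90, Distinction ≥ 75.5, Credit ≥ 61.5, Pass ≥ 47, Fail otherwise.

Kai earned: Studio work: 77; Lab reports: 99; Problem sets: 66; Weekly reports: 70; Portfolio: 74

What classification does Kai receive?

Problem sets (66) ≤ Studio work (77), so Studio work stays at 77.
Weighted total:
  Studio work 77 × 0.2 = 15.4
  Lab reports 99 × 0.08 = 7.92
  Problem sets 66 × 0.12 = 7.92
  Weekly reports 70 × 0.14 = 9.8
  Portfolio 74 × 0.46 = 34.04
Sum = 75.08
75.08 is ≥ 61.5 and < 75.5 → Credit

Credit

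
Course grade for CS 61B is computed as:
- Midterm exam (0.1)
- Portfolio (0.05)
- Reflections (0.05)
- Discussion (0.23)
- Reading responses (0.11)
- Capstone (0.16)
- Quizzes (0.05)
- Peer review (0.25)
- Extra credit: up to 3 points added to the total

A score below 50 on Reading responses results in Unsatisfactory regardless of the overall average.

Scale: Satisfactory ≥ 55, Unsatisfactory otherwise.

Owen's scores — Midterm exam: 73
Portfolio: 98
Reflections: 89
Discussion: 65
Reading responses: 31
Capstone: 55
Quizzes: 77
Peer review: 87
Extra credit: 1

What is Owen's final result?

Unsatisfactory

Reading responses score 31 < 50: minimum not met.
Weighted total:
  Midterm exam 73 × 0.1 = 7.3
  Portfolio 98 × 0.05 = 4.9
  Reflections 89 × 0.05 = 4.45
  Discussion 65 × 0.23 = 14.95
  Reading responses 31 × 0.11 = 3.41
  Capstone 55 × 0.16 = 8.8
  Quizzes 77 × 0.05 = 3.85
  Peer review 87 × 0.25 = 21.75
Sum = 69.41
Extra credit: 69.41 + 1 = 70.41
Because the Reading responses minimum was not met, the result is Unsatisfactory.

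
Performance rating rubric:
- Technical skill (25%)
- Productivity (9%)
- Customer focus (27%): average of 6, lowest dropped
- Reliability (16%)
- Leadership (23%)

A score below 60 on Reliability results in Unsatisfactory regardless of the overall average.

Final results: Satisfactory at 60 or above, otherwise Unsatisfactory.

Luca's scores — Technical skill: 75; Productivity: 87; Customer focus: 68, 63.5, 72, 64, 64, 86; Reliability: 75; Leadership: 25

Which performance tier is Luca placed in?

Satisfactory

Customer focus: drop 63.5 → average of remaining 5 = 354/5 = 70.8
Reliability score 75 ≥ 60: minimum met.
Weighted total:
  Technical skill 75 × 0.25 = 18.75
  Productivity 87 × 0.09 = 7.83
  Customer focus 70.8 × 0.27 = 19.116
  Reliability 75 × 0.16 = 12
  Leadership 25 × 0.23 = 5.75
Sum = 63.446
63.446 ≥ 60 → Satisfactory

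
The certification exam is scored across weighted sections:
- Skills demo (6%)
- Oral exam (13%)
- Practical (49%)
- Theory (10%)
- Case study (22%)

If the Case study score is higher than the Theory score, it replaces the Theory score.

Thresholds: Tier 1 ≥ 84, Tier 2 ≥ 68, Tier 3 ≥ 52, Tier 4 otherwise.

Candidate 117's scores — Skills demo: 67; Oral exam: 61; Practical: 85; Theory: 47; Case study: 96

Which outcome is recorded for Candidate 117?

Tier 1

Case study (96) > Theory (47), so Theory counts as 96.
Weighted total:
  Skills demo 67 × 0.06 = 4.02
  Oral exam 61 × 0.13 = 7.93
  Practical 85 × 0.49 = 41.65
  Theory 96 × 0.1 = 9.6
  Case study 96 × 0.22 = 21.12
Sum = 84.32
84.32 ≥ 84 → Tier 1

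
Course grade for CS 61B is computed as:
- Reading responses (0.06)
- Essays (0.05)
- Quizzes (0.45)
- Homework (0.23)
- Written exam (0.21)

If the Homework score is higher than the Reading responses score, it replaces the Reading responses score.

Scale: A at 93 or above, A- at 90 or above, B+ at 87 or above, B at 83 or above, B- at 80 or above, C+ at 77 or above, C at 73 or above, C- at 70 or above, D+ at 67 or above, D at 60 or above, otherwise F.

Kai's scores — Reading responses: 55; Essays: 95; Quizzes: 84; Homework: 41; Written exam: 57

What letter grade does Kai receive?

D+

Homework (41) ≤ Reading responses (55), so Reading responses stays at 55.
Weighted total:
  Reading responses 55 × 0.06 = 3.3
  Essays 95 × 0.05 = 4.75
  Quizzes 84 × 0.45 = 37.8
  Homework 41 × 0.23 = 9.43
  Written exam 57 × 0.21 = 11.97
Sum = 67.25
67.25 is ≥ 67 and < 70 → D+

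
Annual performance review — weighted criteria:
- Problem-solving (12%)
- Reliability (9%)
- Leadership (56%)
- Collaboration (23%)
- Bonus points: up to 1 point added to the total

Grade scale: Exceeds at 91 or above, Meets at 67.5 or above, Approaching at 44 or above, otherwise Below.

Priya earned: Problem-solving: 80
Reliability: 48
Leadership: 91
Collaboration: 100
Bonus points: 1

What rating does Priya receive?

Weighted total:
  Problem-solving 80 × 0.12 = 9.6
  Reliability 48 × 0.09 = 4.32
  Leadership 91 × 0.56 = 50.96
  Collaboration 100 × 0.23 = 23
Sum = 87.88
Bonus points: 87.88 + 1 = 88.88
88.88 is ≥ 67.5 and < 91 → Meets

Meets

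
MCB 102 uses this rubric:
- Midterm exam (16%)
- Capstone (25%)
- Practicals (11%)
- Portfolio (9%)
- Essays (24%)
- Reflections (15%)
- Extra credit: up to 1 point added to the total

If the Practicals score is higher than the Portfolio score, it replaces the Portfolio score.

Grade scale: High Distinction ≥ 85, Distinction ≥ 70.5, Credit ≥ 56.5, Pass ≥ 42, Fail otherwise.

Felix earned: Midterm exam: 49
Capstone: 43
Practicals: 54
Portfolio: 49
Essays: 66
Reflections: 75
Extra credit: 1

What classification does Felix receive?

Credit

Practicals (54) > Portfolio (49), so Portfolio counts as 54.
Weighted total:
  Midterm exam 49 × 0.16 = 7.84
  Capstone 43 × 0.25 = 10.75
  Practicals 54 × 0.11 = 5.94
  Portfolio 54 × 0.09 = 4.86
  Essays 66 × 0.24 = 15.84
  Reflections 75 × 0.15 = 11.25
Sum = 56.48
Extra credit: 56.48 + 1 = 57.48
57.48 is ≥ 56.5 and < 70.5 → Credit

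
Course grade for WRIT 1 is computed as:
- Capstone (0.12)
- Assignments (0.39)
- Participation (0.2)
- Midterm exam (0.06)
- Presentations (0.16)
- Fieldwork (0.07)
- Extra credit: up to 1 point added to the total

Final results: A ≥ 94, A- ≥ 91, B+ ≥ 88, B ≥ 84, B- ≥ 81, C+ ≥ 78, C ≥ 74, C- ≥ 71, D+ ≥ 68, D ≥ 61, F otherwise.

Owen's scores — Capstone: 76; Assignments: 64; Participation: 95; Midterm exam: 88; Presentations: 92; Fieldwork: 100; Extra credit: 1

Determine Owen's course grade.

B-

Weighted total:
  Capstone 76 × 0.12 = 9.12
  Assignments 64 × 0.39 = 24.96
  Participation 95 × 0.2 = 19
  Midterm exam 88 × 0.06 = 5.28
  Presentations 92 × 0.16 = 14.72
  Fieldwork 100 × 0.07 = 7
Sum = 80.08
Extra credit: 80.08 + 1 = 81.08
81.08 is ≥ 81 and < 84 → B-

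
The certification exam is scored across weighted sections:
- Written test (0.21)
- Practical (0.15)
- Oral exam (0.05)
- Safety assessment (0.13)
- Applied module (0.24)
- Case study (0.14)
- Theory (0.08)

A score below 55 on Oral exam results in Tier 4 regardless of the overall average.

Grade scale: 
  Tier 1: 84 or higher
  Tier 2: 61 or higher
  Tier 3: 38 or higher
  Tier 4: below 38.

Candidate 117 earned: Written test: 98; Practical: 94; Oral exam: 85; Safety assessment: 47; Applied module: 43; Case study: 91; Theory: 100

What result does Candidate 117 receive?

Tier 2

Oral exam score 85 ≥ 55: minimum met.
Weighted total:
  Written test 98 × 0.21 = 20.58
  Practical 94 × 0.15 = 14.1
  Oral exam 85 × 0.05 = 4.25
  Safety assessment 47 × 0.13 = 6.11
  Applied module 43 × 0.24 = 10.32
  Case study 91 × 0.14 = 12.74
  Theory 100 × 0.08 = 8
Sum = 76.1
76.1 is ≥ 61 and < 84 → Tier 2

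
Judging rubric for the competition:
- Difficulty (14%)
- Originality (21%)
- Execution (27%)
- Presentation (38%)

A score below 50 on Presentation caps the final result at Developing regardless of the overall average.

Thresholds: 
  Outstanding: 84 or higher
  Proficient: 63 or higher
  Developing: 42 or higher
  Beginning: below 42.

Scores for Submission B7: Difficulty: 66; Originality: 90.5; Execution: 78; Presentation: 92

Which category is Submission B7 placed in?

Presentation score 92 ≥ 50: minimum met.
Weighted total:
  Difficulty 66 × 0.14 = 9.24
  Originality 90.5 × 0.21 = 19.005
  Execution 78 × 0.27 = 21.06
  Presentation 92 × 0.38 = 34.96
Sum = 84.265
84.265 ≥ 84 → Outstanding

Outstanding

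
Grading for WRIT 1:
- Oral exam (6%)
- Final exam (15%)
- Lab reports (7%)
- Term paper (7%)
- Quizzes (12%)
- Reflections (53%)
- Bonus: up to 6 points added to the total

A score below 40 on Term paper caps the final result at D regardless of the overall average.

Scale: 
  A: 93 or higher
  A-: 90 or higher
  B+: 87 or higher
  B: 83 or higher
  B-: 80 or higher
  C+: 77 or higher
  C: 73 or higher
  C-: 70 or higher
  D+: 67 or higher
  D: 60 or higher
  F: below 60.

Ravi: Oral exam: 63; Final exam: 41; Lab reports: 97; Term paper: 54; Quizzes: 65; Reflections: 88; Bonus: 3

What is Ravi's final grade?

C+

Term paper score 54 ≥ 40: minimum met.
Weighted total:
  Oral exam 63 × 0.06 = 3.78
  Final exam 41 × 0.15 = 6.15
  Lab reports 97 × 0.07 = 6.79
  Term paper 54 × 0.07 = 3.78
  Quizzes 65 × 0.12 = 7.8
  Reflections 88 × 0.53 = 46.64
Sum = 74.94
Bonus: 74.94 + 3 = 77.94
77.94 is ≥ 77 and < 80 → C+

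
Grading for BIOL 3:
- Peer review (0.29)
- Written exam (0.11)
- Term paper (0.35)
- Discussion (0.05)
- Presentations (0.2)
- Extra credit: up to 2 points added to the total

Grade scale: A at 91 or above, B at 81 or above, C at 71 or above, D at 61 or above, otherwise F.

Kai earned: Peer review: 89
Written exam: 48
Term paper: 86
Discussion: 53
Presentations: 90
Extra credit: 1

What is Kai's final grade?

B

Weighted total:
  Peer review 89 × 0.29 = 25.81
  Written exam 48 × 0.11 = 5.28
  Term paper 86 × 0.35 = 30.1
  Discussion 53 × 0.05 = 2.65
  Presentations 90 × 0.2 = 18
Sum = 81.84
Extra credit: 81.84 + 1 = 82.84
82.84 is ≥ 81 and < 91 → B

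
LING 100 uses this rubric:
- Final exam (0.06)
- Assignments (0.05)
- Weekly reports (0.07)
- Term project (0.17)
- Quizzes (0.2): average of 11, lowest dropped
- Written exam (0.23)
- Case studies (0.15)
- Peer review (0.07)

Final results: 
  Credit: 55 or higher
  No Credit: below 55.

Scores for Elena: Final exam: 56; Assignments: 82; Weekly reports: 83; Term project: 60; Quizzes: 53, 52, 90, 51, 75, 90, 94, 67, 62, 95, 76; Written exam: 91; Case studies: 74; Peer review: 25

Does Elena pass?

Credit

Quizzes: drop 51 → average of remaining 10 = 754/10 = 75.4
Weighted total:
  Final exam 56 × 0.06 = 3.36
  Assignments 82 × 0.05 = 4.1
  Weekly reports 83 × 0.07 = 5.81
  Term project 60 × 0.17 = 10.2
  Quizzes 75.4 × 0.2 = 15.08
  Written exam 91 × 0.23 = 20.93
  Case studies 74 × 0.15 = 11.1
  Peer review 25 × 0.07 = 1.75
Sum = 72.33
72.33 ≥ 55 → Credit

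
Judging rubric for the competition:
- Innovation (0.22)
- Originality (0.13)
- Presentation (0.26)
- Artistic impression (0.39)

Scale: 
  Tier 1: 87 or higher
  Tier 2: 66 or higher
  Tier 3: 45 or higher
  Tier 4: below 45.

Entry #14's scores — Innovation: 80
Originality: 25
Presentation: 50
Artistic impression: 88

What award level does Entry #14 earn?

Weighted total:
  Innovation 80 × 0.22 = 17.6
  Originality 25 × 0.13 = 3.25
  Presentation 50 × 0.26 = 13
  Artistic impression 88 × 0.39 = 34.32
Sum = 68.17
68.17 is ≥ 66 and < 87 → Tier 2

Tier 2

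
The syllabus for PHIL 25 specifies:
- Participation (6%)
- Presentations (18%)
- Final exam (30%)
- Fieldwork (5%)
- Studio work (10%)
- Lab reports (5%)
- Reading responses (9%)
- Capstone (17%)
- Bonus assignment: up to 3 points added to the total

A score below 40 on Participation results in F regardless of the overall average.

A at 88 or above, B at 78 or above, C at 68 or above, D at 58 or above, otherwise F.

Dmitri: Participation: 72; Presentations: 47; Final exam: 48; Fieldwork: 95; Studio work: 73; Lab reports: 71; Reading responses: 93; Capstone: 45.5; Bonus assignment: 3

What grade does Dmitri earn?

D

Participation score 72 ≥ 40: minimum met.
Weighted total:
  Participation 72 × 0.06 = 4.32
  Presentations 47 × 0.18 = 8.46
  Final exam 48 × 0.3 = 14.4
  Fieldwork 95 × 0.05 = 4.75
  Studio work 73 × 0.1 = 7.3
  Lab reports 71 × 0.05 = 3.55
  Reading responses 93 × 0.09 = 8.37
  Capstone 45.5 × 0.17 = 7.735
Sum = 58.885
Bonus assignment: 58.885 + 3 = 61.885
61.885 is ≥ 58 and < 68 → D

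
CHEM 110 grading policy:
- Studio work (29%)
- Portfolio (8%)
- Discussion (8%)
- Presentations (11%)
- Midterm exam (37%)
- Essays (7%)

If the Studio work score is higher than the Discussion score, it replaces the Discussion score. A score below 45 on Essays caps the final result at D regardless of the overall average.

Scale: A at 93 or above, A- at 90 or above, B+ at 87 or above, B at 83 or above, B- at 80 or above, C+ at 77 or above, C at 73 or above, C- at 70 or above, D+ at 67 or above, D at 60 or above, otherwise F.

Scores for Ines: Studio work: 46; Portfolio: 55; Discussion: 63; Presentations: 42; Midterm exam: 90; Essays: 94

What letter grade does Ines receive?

D+

Studio work (46) ≤ Discussion (63), so Discussion stays at 63.
Essays score 94 ≥ 45: minimum met.
Weighted total:
  Studio work 46 × 0.29 = 13.34
  Portfolio 55 × 0.08 = 4.4
  Discussion 63 × 0.08 = 5.04
  Presentations 42 × 0.11 = 4.62
  Midterm exam 90 × 0.37 = 33.3
  Essays 94 × 0.07 = 6.58
Sum = 67.28
67.28 is ≥ 67 and < 70 → D+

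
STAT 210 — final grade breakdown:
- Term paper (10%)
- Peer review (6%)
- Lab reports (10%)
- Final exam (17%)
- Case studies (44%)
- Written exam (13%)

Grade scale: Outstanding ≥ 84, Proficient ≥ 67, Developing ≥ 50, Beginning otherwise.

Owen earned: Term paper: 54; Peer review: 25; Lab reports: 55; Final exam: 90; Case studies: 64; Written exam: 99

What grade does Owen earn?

Proficient

Weighted total:
  Term paper 54 × 0.1 = 5.4
  Peer review 25 × 0.06 = 1.5
  Lab reports 55 × 0.1 = 5.5
  Final exam 90 × 0.17 = 15.3
  Case studies 64 × 0.44 = 28.16
  Written exam 99 × 0.13 = 12.87
Sum = 68.73
68.73 is ≥ 67 and < 84 → Proficient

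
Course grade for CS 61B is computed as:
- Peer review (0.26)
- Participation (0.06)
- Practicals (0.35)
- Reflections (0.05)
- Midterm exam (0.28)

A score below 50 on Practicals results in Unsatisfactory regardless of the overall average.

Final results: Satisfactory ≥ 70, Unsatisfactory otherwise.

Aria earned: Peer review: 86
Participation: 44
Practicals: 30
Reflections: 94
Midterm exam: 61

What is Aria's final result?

Practicals score 30 < 50: minimum not met.
Weighted total:
  Peer review 86 × 0.26 = 22.36
  Participation 44 × 0.06 = 2.64
  Practicals 30 × 0.35 = 10.5
  Reflections 94 × 0.05 = 4.7
  Midterm exam 61 × 0.28 = 17.08
Sum = 57.28
Because the Practicals minimum was not met, the result is Unsatisfactory.

Unsatisfactory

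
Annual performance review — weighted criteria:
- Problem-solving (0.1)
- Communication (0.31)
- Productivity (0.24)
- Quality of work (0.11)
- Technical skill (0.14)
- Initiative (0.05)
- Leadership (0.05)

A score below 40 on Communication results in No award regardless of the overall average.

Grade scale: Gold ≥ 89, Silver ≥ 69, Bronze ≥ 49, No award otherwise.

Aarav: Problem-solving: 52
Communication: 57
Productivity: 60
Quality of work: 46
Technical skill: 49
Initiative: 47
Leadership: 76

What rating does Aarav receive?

Bronze

Communication score 57 ≥ 40: minimum met.
Weighted total:
  Problem-solving 52 × 0.1 = 5.2
  Communication 57 × 0.31 = 17.67
  Productivity 60 × 0.24 = 14.4
  Quality of work 46 × 0.11 = 5.06
  Technical skill 49 × 0.14 = 6.86
  Initiative 47 × 0.05 = 2.35
  Leadership 76 × 0.05 = 3.8
Sum = 55.34
55.34 is ≥ 49 and < 69 → Bronze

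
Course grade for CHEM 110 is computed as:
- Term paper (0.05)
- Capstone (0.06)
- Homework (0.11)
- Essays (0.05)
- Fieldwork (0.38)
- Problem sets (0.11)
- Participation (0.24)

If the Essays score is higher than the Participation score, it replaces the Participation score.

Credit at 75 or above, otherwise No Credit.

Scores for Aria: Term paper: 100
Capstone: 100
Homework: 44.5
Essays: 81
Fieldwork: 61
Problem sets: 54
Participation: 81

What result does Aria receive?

Essays (81) ≤ Participation (81), so Participation stays at 81.
Weighted total:
  Term paper 100 × 0.05 = 5
  Capstone 100 × 0.06 = 6
  Homework 44.5 × 0.11 = 4.895
  Essays 81 × 0.05 = 4.05
  Fieldwork 61 × 0.38 = 23.18
  Problem sets 54 × 0.11 = 5.94
  Participation 81 × 0.24 = 19.44
Sum = 68.505
68.505 < 75 → No Credit

No Credit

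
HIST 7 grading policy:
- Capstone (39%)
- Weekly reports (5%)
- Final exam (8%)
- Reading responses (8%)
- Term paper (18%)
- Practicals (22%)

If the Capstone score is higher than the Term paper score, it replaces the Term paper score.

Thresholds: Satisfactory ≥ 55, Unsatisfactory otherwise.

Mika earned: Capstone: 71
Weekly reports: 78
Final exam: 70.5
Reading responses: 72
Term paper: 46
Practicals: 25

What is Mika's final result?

Satisfactory

Capstone (71) > Term paper (46), so Term paper counts as 71.
Weighted total:
  Capstone 71 × 0.39 = 27.69
  Weekly reports 78 × 0.05 = 3.9
  Final exam 70.5 × 0.08 = 5.64
  Reading responses 72 × 0.08 = 5.76
  Term paper 71 × 0.18 = 12.78
  Practicals 25 × 0.22 = 5.5
Sum = 61.27
61.27 ≥ 55 → Satisfactory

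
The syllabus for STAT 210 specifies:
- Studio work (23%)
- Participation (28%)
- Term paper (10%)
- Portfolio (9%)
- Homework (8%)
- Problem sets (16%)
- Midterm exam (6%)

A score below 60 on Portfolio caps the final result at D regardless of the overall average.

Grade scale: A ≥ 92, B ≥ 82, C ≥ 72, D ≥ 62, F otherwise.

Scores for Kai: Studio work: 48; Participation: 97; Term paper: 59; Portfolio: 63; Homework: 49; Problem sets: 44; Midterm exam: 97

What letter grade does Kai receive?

D

Portfolio score 63 ≥ 60: minimum met.
Weighted total:
  Studio work 48 × 0.23 = 11.04
  Participation 97 × 0.28 = 27.16
  Term paper 59 × 0.1 = 5.9
  Portfolio 63 × 0.09 = 5.67
  Homework 49 × 0.08 = 3.92
  Problem sets 44 × 0.16 = 7.04
  Midterm exam 97 × 0.06 = 5.82
Sum = 66.55
66.55 is ≥ 62 and < 72 → D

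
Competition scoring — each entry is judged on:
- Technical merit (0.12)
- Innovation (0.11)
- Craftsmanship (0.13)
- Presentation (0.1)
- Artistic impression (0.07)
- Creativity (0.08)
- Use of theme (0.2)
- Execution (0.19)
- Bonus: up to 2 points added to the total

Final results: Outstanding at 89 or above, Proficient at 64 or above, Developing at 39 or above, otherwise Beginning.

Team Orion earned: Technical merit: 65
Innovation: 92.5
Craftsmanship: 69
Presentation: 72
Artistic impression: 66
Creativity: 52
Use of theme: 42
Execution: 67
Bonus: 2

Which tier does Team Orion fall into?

Proficient

Weighted total:
  Technical merit 65 × 0.12 = 7.8
  Innovation 92.5 × 0.11 = 10.175
  Craftsmanship 69 × 0.13 = 8.97
  Presentation 72 × 0.1 = 7.2
  Artistic impression 66 × 0.07 = 4.62
  Creativity 52 × 0.08 = 4.16
  Use of theme 42 × 0.2 = 8.4
  Execution 67 × 0.19 = 12.73
Sum = 64.055
Bonus: 64.055 + 2 = 66.055
66.055 is ≥ 64 and < 89 → Proficient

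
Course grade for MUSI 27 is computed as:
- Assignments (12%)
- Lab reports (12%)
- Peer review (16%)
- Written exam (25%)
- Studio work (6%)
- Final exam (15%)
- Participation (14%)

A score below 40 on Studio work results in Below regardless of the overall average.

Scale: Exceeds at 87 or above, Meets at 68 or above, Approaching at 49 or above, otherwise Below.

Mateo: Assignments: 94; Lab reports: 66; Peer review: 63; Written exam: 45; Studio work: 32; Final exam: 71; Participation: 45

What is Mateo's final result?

Below

Studio work score 32 < 40: minimum not met.
Weighted total:
  Assignments 94 × 0.12 = 11.28
  Lab reports 66 × 0.12 = 7.92
  Peer review 63 × 0.16 = 10.08
  Written exam 45 × 0.25 = 11.25
  Studio work 32 × 0.06 = 1.92
  Final exam 71 × 0.15 = 10.65
  Participation 45 × 0.14 = 6.3
Sum = 59.4
Because the Studio work minimum was not met, the result is Below.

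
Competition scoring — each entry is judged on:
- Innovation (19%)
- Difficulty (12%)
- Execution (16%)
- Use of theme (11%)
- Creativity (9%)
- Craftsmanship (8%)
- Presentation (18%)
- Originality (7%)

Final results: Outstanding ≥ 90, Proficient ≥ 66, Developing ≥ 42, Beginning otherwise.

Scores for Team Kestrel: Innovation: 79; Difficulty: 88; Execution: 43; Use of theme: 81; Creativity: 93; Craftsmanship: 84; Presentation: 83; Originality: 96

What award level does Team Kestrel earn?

Weighted total:
  Innovation 79 × 0.19 = 15.01
  Difficulty 88 × 0.12 = 10.56
  Execution 43 × 0.16 = 6.88
  Use of theme 81 × 0.11 = 8.91
  Creativity 93 × 0.09 = 8.37
  Craftsmanship 84 × 0.08 = 6.72
  Presentation 83 × 0.18 = 14.94
  Originality 96 × 0.07 = 6.72
Sum = 78.11
78.11 is ≥ 66 and < 90 → Proficient

Proficient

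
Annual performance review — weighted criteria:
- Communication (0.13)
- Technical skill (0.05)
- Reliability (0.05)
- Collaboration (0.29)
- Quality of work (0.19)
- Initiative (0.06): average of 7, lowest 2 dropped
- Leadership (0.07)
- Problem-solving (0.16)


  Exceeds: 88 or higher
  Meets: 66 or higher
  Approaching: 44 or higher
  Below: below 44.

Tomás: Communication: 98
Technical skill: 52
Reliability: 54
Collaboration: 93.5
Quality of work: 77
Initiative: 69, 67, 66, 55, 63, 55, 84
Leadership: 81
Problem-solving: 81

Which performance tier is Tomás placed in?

Initiative: drop 55, 55 → average of remaining 5 = 349/5 = 69.8
Weighted total:
  Communication 98 × 0.13 = 12.74
  Technical skill 52 × 0.05 = 2.6
  Reliability 54 × 0.05 = 2.7
  Collaboration 93.5 × 0.29 = 27.115
  Quality of work 77 × 0.19 = 14.63
  Initiative 69.8 × 0.06 = 4.188
  Leadership 81 × 0.07 = 5.67
  Problem-solving 81 × 0.16 = 12.96
Sum = 82.603
82.603 is ≥ 66 and < 88 → Meets

Meets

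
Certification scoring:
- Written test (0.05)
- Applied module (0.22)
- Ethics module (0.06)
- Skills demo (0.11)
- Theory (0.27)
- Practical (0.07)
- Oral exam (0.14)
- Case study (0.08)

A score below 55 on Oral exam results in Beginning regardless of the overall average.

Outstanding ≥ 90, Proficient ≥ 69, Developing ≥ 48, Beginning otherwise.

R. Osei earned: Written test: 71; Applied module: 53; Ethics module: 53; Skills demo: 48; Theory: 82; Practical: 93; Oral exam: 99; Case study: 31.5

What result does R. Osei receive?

Oral exam score 99 ≥ 55: minimum met.
Weighted total:
  Written test 71 × 0.05 = 3.55
  Applied module 53 × 0.22 = 11.66
  Ethics module 53 × 0.06 = 3.18
  Skills demo 48 × 0.11 = 5.28
  Theory 82 × 0.27 = 22.14
  Practical 93 × 0.07 = 6.51
  Oral exam 99 × 0.14 = 13.86
  Case study 31.5 × 0.08 = 2.52
Sum = 68.7
68.7 is ≥ 48 and < 69 → Developing

Developing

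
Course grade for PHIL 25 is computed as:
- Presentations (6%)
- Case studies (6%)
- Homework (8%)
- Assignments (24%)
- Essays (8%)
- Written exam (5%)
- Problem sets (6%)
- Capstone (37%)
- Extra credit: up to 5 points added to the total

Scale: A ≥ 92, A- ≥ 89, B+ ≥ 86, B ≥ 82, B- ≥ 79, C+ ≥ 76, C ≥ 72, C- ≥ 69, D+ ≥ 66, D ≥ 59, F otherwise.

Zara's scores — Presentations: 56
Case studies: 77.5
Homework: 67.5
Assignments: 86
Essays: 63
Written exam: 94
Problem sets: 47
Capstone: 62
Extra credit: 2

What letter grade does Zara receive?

C-

Weighted total:
  Presentations 56 × 0.06 = 3.36
  Case studies 77.5 × 0.06 = 4.65
  Homework 67.5 × 0.08 = 5.4
  Assignments 86 × 0.24 = 20.64
  Essays 63 × 0.08 = 5.04
  Written exam 94 × 0.05 = 4.7
  Problem sets 47 × 0.06 = 2.82
  Capstone 62 × 0.37 = 22.94
Sum = 69.55
Extra credit: 69.55 + 2 = 71.55
71.55 is ≥ 69 and < 72 → C-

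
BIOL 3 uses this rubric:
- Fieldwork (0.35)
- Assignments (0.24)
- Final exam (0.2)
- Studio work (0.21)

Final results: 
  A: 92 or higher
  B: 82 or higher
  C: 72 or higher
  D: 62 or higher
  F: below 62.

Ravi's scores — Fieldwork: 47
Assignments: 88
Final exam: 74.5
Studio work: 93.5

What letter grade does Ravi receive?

C

Weighted total:
  Fieldwork 47 × 0.35 = 16.45
  Assignments 88 × 0.24 = 21.12
  Final exam 74.5 × 0.2 = 14.9
  Studio work 93.5 × 0.21 = 19.635
Sum = 72.105
72.105 is ≥ 72 and < 82 → C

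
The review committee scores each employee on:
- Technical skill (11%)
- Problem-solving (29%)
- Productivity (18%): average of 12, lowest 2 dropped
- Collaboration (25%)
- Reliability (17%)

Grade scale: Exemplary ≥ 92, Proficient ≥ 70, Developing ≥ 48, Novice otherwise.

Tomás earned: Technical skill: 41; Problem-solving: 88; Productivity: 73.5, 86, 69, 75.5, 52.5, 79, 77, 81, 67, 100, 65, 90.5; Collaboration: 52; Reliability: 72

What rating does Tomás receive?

Productivity: drop 52.5, 65 → average of remaining 10 = 798.5/10 = 79.85
Weighted total:
  Technical skill 41 × 0.11 = 4.51
  Problem-solving 88 × 0.29 = 25.52
  Productivity 79.85 × 0.18 = 14.373
  Collaboration 52 × 0.25 = 13
  Reliability 72 × 0.17 = 12.24
Sum = 69.643
69.643 is ≥ 48 and < 70 → Developing

Developing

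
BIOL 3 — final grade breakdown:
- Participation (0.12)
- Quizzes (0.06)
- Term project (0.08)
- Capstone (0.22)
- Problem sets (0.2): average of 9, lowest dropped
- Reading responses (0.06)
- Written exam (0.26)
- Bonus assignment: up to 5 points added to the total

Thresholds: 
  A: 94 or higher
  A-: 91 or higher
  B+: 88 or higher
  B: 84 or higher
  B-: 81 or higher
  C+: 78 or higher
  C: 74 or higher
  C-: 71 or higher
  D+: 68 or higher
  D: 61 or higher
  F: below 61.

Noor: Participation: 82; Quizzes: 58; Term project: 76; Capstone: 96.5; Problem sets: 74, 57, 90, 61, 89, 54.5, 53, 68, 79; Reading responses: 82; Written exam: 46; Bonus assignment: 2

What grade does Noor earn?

Problem sets: drop 53 → average of remaining 8 = 572.5/8 = 71.5625
Weighted total:
  Participation 82 × 0.12 = 9.84
  Quizzes 58 × 0.06 = 3.48
  Term project 76 × 0.08 = 6.08
  Capstone 96.5 × 0.22 = 21.23
  Problem sets 71.5625 × 0.2 = 14.3125
  Reading responses 82 × 0.06 = 4.92
  Written exam 46 × 0.26 = 11.96
Sum = 71.8225
Bonus assignment: 71.8225 + 2 = 73.8225
73.8225 is ≥ 71 and < 74 → C-

C-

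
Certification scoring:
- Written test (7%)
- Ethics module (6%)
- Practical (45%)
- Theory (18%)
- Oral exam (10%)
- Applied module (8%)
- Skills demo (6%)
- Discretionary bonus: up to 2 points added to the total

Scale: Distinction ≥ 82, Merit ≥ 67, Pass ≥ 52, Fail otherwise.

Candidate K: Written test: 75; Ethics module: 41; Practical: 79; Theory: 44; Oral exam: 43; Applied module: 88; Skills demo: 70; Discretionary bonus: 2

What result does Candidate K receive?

Weighted total:
  Written test 75 × 0.07 = 5.25
  Ethics module 41 × 0.06 = 2.46
  Practical 79 × 0.45 = 35.55
  Theory 44 × 0.18 = 7.92
  Oral exam 43 × 0.1 = 4.3
  Applied module 88 × 0.08 = 7.04
  Skills demo 70 × 0.06 = 4.2
Sum = 66.72
Discretionary bonus: 66.72 + 2 = 68.72
68.72 is ≥ 67 and < 82 → Merit

Merit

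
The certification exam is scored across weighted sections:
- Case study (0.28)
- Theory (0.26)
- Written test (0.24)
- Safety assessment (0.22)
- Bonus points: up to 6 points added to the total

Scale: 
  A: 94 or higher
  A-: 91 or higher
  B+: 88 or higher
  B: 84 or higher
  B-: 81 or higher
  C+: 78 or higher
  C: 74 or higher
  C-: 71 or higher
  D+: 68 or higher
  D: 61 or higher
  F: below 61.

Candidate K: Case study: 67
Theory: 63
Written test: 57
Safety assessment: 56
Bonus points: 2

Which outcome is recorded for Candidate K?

D

Weighted total:
  Case study 67 × 0.28 = 18.76
  Theory 63 × 0.26 = 16.38
  Written test 57 × 0.24 = 13.68
  Safety assessment 56 × 0.22 = 12.32
Sum = 61.14
Bonus points: 61.14 + 2 = 63.14
63.14 is ≥ 61 and < 68 → D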